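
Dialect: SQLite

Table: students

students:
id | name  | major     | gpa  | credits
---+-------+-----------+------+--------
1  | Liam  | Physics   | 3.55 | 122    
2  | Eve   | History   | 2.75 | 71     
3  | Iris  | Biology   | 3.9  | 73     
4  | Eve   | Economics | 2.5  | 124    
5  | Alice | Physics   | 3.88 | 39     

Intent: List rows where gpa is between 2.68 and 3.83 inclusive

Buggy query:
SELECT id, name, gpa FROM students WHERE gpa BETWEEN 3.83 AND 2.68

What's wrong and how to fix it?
Bug: The bounds are reversed; BETWEEN a AND b requires a <= b to match anything

Fix: Swap the bounds so the smaller value comes first

Corrected query:
SELECT id, name, gpa FROM students WHERE gpa BETWEEN 2.68 AND 3.83

Result:
id | name | gpa 
---+------+-----
1  | Liam | 3.55
2  | Eve  | 2.75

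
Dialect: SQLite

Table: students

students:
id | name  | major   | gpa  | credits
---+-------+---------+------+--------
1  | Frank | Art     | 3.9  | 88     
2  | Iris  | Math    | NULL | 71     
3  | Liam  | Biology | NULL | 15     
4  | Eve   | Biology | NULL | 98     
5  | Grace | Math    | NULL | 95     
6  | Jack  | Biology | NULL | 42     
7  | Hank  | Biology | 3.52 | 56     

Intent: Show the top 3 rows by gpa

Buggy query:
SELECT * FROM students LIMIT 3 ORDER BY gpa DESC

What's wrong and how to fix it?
Bug: LIMIT must come after ORDER BY

Fix: Sort with ORDER BY, then apply LIMIT

Corrected query:
SELECT * FROM students ORDER BY gpa DESC LIMIT 3

Result:
id | name  | major   | gpa  | credits
---+-------+---------+------+--------
1  | Frank | Art     | 3.9  | 88     
7  | Hank  | Biology | 3.52 | 56     
2  | Iris  | Math    | NULL | 71     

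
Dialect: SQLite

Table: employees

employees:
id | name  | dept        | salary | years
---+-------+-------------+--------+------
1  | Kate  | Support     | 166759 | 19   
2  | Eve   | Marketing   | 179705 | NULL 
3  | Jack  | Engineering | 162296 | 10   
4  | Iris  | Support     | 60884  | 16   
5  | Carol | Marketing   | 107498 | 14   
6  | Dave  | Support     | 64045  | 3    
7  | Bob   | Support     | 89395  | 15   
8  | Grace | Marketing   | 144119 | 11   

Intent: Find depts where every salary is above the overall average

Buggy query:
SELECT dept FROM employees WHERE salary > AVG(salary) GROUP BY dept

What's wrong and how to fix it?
Bug: WHERE evaluates per row before aggregation, so AVG() is unavailable

Fix: Use a subquery for AVG and a HAVING MIN(...) filter so the condition holds for every row in the group

Corrected query:
SELECT dept FROM employees GROUP BY dept HAVING MIN(salary) > (SELECT AVG(salary) FROM employees)

Result:
dept       
-----------
Engineering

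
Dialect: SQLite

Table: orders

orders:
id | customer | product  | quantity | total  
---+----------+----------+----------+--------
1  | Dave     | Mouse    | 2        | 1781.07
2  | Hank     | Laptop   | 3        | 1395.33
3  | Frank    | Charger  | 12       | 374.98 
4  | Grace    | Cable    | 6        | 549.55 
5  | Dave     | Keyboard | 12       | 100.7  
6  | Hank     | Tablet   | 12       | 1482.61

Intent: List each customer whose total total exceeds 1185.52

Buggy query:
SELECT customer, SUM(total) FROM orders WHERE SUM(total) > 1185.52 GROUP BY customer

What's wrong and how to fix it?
Bug: WHERE runs before GROUP BY, so aggregates aren't available there

Fix: Move the aggregate condition to a HAVING clause

Corrected query:
SELECT customer, SUM(total) FROM orders GROUP BY customer HAVING SUM(total) > 1185.52

Result:
customer | SUM(total)
---------+-----------
Dave     | 1881.77   
Hank     | 2877.94   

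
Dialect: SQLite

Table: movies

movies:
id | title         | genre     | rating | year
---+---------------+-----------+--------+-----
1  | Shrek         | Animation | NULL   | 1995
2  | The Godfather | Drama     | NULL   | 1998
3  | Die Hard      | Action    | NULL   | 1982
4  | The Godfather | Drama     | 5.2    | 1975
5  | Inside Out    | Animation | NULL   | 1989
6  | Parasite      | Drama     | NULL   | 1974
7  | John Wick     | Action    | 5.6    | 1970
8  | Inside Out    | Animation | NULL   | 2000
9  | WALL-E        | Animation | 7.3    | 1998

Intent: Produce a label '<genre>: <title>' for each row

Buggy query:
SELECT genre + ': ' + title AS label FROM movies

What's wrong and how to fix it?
Bug: SQLite uses || for string concatenation; + coerces text to numbers (yielding 0)

Fix: Replace + with || to concatenate text

Corrected query:
SELECT genre || ': ' || title AS label FROM movies

Result:
label                
---------------------
Animation: Shrek     
Drama: The Godfather 
Action: Die Hard     
Drama: The Godfather 
Animation: Inside Out
Drama: Parasite      
Action: John Wick    
Animation: Inside Out
Animation: WALL-E    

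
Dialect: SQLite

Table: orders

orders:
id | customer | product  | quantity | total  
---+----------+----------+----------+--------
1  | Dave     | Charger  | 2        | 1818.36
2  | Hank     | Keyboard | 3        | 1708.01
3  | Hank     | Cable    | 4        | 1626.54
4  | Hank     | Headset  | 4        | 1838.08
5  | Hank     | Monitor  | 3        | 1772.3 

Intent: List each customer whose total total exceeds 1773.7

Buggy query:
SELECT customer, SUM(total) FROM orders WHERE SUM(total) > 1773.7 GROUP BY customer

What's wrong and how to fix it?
Bug: WHERE runs before GROUP BY, so aggregates aren't available there

Fix: Use HAVING (which filters groups after aggregation) instead of WHERE

Corrected query:
SELECT customer, SUM(total) FROM orders GROUP BY customer HAVING SUM(total) > 1773.7

Result:
customer | SUM(total)
---------+-----------
Dave     | 1818.36   
Hank     | 6944.93   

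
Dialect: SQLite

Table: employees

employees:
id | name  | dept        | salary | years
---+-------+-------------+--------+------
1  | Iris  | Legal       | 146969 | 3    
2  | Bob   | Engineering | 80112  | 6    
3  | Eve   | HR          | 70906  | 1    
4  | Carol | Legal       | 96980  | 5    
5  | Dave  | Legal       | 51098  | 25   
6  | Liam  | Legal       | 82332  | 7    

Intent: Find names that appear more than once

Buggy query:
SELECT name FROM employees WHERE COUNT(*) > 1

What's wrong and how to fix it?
Bug: WHERE can't reference COUNT(*); aggregates are computed after WHERE

Fix: Group first, then use HAVING for the count condition

Corrected query:
SELECT name FROM employees GROUP BY name HAVING COUNT(*) > 1

Result:
(no rows)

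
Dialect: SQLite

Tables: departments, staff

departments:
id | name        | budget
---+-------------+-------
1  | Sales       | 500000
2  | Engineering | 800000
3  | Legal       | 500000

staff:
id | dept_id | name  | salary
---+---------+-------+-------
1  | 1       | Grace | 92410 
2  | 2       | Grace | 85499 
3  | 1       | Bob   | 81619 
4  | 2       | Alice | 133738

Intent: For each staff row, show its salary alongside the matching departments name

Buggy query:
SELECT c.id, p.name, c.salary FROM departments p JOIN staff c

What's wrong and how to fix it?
Bug: JOIN with no ON clause produces a cartesian product; every staff row pairs with every departments row

Fix: Specify the join condition linking the foreign key to the parent id

Corrected query:
SELECT c.id, p.name, c.salary FROM departments p JOIN staff c ON c.dept_id = p.id

Result:
id | name        | salary
---+-------------+-------
1  | Sales       | 92410 
2  | Engineering | 85499 
3  | Sales       | 81619 
4  | Engineering | 133738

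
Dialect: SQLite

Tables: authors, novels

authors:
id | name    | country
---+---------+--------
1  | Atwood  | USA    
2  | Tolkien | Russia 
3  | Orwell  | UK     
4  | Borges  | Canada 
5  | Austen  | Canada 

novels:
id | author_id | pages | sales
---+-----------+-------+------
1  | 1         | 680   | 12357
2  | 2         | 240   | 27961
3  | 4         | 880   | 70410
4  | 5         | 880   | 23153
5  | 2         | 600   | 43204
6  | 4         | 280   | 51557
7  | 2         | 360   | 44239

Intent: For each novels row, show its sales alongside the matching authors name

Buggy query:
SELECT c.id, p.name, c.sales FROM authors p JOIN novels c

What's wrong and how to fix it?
Bug: Missing join condition: each novels row is matched to all authors rows instead of just its own

Fix: Specify the join condition linking the foreign key to the parent id

Corrected query:
SELECT c.id, p.name, c.sales FROM authors p JOIN novels c ON c.author_id = p.id

Result:
id | name    | sales
---+---------+------
1  | Atwood  | 12357
2  | Tolkien | 27961
3  | Borges  | 70410
4  | Austen  | 23153
5  | Tolkien | 43204
6  | Borges  | 51557
7  | Tolkien | 44239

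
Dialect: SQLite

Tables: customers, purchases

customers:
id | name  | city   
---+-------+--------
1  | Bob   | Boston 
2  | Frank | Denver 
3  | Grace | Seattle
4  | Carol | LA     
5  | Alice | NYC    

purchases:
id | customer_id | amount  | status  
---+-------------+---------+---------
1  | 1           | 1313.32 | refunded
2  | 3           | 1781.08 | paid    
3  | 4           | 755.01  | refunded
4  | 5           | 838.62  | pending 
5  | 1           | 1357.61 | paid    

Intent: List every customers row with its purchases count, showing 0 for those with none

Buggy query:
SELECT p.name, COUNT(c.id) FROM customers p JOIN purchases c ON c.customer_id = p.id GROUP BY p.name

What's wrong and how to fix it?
Bug: INNER JOIN drops customers rows that have no matching purchases rows

Fix: Use LEFT JOIN so parents without children still appear (COUNT(c.id) gives 0)

Corrected query:
SELECT p.name, COUNT(c.id) FROM customers p LEFT JOIN purchases c ON c.customer_id = p.id GROUP BY p.name

Result:
name  | COUNT(c.id)
------+------------
Alice | 1          
Bob   | 2          
Carol | 1          
Frank | 0          
Grace | 1          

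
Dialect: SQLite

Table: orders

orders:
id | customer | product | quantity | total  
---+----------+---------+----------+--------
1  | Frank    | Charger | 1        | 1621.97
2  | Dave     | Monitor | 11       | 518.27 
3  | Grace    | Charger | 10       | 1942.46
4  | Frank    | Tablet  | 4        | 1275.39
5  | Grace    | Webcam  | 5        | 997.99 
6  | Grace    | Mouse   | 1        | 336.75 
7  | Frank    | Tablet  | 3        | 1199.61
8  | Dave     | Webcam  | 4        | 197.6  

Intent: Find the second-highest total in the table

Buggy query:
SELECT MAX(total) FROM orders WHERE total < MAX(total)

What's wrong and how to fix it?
Bug: The inner MAX is an aggregate inside WHERE, which is not allowed

Fix: Compute the overall MAX in a subquery, then take MAX of rows below it

Corrected query:
SELECT MAX(total) FROM orders WHERE total < (SELECT MAX(total) FROM orders)

Result:
MAX(total)
----------
1621.97   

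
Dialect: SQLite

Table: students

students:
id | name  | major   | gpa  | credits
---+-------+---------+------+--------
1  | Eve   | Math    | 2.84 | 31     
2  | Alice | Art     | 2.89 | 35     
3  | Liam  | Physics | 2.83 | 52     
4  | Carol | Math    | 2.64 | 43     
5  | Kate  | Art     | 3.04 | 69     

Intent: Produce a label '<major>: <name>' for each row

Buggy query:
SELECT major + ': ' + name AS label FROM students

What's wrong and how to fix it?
Bug: '+' is numeric addition; on text columns SQLite converts them to 0 instead of concatenating

Fix: Use the || operator for string concatenation

Corrected query:
SELECT major || ': ' || name AS label FROM students

Result:
label        
-------------
Math: Eve    
Art: Alice   
Physics: Liam
Math: Carol  
Art: Kate    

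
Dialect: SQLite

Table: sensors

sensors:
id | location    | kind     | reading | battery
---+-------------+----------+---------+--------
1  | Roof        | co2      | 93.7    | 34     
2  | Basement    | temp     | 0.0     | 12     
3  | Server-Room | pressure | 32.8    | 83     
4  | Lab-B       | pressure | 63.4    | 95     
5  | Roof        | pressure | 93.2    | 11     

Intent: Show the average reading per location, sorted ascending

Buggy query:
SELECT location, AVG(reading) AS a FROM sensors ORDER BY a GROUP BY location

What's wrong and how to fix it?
Bug: ORDER BY appears before GROUP BY; SQL clause order requires GROUP BY first

Fix: Reorder: SELECT … FROM … GROUP BY … ORDER BY …

Corrected query:
SELECT location, AVG(reading) AS a FROM sensors GROUP BY location ORDER BY a

Result:
location    | a    
------------+------
Basement    | 0    
Server-Room | 32.8 
Lab-B       | 63.4 
Roof        | 93.45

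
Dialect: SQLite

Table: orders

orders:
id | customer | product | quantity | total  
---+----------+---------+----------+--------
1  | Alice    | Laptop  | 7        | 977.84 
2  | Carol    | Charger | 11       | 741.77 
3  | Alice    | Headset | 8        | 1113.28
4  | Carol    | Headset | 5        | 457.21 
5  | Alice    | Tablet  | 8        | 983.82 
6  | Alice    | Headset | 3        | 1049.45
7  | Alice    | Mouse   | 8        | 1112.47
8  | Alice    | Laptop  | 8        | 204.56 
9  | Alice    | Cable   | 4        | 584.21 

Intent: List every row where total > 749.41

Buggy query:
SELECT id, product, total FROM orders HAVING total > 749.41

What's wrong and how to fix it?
Bug: HAVING filters the output of aggregation, but this query has no GROUP BY and no aggregate functions, so SQLite rejects it (HAVING clause on a non-aggregate query); the condition here is per row

Fix: Use WHERE for row-level filtering

Corrected query:
SELECT id, product, total FROM orders WHERE total > 749.41

Result:
id | product | total  
---+---------+--------
1  | Laptop  | 977.84 
3  | Headset | 1113.28
5  | Tablet  | 983.82 
6  | Headset | 1049.45
7  | Mouse   | 1112.47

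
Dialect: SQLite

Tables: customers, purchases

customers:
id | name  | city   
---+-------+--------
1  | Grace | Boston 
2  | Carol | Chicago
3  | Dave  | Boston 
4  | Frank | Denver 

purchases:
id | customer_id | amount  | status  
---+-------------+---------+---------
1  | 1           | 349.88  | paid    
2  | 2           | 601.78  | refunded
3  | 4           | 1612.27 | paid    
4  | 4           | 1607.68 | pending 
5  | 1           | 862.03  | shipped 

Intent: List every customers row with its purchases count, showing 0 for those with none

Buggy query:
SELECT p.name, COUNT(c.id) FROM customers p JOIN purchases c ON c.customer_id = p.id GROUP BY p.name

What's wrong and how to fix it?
Bug: INNER JOIN drops customers rows that have no matching purchases rows

Fix: Switch to LEFT JOIN to retain unmatched parent rows

Corrected query:
SELECT p.name, COUNT(c.id) FROM customers p LEFT JOIN purchases c ON c.customer_id = p.id GROUP BY p.name

Result:
name  | COUNT(c.id)
------+------------
Carol | 1          
Dave  | 0          
Frank | 2          
Grace | 2          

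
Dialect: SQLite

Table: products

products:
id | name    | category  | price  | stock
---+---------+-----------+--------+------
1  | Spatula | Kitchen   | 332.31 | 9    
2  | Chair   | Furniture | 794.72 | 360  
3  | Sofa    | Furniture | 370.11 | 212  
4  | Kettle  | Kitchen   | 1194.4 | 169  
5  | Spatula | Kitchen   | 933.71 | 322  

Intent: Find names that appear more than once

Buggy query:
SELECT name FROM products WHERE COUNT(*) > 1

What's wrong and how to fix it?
Bug: WHERE can't reference COUNT(*); aggregates are computed after WHERE

Fix: GROUP BY name, then filter groups with HAVING COUNT(*) > 1

Corrected query:
SELECT name FROM products GROUP BY name HAVING COUNT(*) > 1

Result:
name   
-------
Spatula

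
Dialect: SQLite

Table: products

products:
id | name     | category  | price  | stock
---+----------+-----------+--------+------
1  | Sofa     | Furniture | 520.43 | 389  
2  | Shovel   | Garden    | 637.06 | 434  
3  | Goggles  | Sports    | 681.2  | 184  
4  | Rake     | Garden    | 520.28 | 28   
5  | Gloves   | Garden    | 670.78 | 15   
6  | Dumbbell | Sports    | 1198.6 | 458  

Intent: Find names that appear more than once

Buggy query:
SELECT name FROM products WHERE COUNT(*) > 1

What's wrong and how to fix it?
Bug: WHERE can't reference COUNT(*); aggregates are computed after WHERE

Fix: GROUP BY name, then filter groups with HAVING COUNT(*) > 1

Corrected query:
SELECT name FROM products GROUP BY name HAVING COUNT(*) > 1

Result:
(no rows)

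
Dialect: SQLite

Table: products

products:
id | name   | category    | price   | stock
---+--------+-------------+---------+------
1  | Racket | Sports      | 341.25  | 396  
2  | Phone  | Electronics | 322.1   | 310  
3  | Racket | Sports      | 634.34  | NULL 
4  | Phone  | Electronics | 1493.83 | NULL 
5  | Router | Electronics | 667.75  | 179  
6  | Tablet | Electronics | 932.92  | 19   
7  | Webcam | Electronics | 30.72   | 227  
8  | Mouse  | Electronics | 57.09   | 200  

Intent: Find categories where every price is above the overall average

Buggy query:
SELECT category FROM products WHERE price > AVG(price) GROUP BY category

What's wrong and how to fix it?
Bug: AVG() is an aggregate; it can't sit directly in WHERE

Fix: Compute the overall average in a scalar subquery and compare each group's MIN against it in HAVING

Corrected query:
SELECT category FROM products GROUP BY category HAVING MIN(price) > (SELECT AVG(price) FROM products)

Result:
(no rows)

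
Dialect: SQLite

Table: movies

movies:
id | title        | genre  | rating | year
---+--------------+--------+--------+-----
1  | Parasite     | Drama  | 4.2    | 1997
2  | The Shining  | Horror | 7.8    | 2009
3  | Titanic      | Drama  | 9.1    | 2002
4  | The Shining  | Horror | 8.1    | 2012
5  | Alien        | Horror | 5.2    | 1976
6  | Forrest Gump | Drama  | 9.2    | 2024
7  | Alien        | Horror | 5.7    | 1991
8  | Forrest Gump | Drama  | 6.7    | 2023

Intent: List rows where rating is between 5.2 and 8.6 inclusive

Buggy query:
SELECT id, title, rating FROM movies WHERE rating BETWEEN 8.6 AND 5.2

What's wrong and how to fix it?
Bug: The bounds are reversed; BETWEEN a AND b requires a <= b to match anything

Fix: Write BETWEEN 5.2 AND 8.6

Corrected query:
SELECT id, title, rating FROM movies WHERE rating BETWEEN 5.2 AND 8.6

Result:
id | title        | rating
---+--------------+-------
2  | The Shining  | 7.8   
4  | The Shining  | 8.1   
5  | Alien        | 5.2   
7  | Alien        | 5.7   
8  | Forrest Gump | 6.7   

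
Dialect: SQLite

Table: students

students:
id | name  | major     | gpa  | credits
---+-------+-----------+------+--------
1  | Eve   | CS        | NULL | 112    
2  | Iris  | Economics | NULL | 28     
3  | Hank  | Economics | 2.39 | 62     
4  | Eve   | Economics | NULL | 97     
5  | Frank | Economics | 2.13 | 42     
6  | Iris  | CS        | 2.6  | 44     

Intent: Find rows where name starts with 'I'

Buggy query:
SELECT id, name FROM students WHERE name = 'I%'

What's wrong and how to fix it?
Bug: '=' compares the literal string including the % character; pattern matching needs LIKE

Fix: Use LIKE for wildcard pattern matching

Corrected query:
SELECT id, name FROM students WHERE name LIKE 'I%'

Result:
id | name
---+-----
2  | Iris
6  | Iris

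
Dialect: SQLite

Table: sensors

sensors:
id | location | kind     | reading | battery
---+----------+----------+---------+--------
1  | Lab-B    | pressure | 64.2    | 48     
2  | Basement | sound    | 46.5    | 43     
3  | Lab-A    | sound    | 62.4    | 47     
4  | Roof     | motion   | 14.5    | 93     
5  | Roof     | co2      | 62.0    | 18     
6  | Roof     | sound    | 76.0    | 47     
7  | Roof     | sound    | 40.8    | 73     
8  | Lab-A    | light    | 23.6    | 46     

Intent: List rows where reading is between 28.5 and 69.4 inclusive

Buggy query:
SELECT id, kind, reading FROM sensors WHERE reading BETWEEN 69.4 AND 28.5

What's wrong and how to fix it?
Bug: The bounds are reversed; BETWEEN a AND b requires a <= b to match anything

Fix: Write BETWEEN 28.5 AND 69.4

Corrected query:
SELECT id, kind, reading FROM sensors WHERE reading BETWEEN 28.5 AND 69.4

Result:
id | kind     | reading
---+----------+--------
1  | pressure | 64.2   
2  | sound    | 46.5   
3  | sound    | 62.4   
5  | co2      | 62     
7  | sound    | 40.8   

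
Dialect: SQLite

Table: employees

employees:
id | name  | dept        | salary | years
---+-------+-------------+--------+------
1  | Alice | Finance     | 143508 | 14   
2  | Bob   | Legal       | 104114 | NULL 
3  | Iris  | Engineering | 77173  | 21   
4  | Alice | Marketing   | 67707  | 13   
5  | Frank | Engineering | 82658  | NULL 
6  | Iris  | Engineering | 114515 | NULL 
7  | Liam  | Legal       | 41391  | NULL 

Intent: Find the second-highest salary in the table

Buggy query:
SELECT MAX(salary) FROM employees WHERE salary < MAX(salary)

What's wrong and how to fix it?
Bug: The inner MAX is an aggregate inside WHERE, which is not allowed

Fix: Compute the overall MAX in a subquery, then take MAX of rows below it

Corrected query:
SELECT MAX(salary) FROM employees WHERE salary < (SELECT MAX(salary) FROM employees)

Result:
MAX(salary)
-----------
114515     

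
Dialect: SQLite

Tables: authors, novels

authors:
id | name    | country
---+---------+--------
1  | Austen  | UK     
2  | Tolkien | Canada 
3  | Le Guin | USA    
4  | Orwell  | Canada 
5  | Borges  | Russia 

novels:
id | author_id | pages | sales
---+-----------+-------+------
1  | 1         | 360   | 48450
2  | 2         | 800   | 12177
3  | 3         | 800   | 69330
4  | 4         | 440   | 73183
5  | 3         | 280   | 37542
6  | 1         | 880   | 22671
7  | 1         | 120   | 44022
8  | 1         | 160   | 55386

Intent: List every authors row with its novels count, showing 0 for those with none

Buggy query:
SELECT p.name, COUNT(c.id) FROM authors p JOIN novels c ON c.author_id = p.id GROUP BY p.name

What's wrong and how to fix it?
Bug: INNER JOIN drops authors rows that have no matching novels rows

Fix: Use LEFT JOIN so parents without children still appear (COUNT(c.id) gives 0)

Corrected query:
SELECT p.name, COUNT(c.id) FROM authors p LEFT JOIN novels c ON c.author_id = p.id GROUP BY p.name

Result:
name    | COUNT(c.id)
--------+------------
Austen  | 4          
Borges  | 0          
Le Guin | 2          
Orwell  | 1          
Tolkien | 1          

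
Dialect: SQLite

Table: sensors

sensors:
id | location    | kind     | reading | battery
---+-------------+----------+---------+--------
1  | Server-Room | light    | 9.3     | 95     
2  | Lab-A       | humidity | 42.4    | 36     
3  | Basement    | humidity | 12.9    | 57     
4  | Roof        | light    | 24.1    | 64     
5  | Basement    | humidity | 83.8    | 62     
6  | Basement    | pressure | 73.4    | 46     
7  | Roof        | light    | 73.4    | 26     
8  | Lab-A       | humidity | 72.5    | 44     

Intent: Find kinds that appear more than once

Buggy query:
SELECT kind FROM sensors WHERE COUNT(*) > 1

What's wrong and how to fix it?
Bug: COUNT(*) is an aggregate and cannot be used in WHERE

Fix: Group first, then use HAVING for the count condition

Corrected query:
SELECT kind FROM sensors GROUP BY kind HAVING COUNT(*) > 1

Result:
kind    
--------
humidity
light   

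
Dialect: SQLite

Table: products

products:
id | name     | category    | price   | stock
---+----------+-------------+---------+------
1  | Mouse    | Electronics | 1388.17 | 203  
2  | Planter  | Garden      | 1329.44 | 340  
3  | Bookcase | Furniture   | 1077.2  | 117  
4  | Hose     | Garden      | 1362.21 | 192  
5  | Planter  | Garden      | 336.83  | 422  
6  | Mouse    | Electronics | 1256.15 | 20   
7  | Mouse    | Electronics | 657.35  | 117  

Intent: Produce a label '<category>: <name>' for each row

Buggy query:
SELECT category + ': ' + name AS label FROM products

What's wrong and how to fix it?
Bug: '+' is numeric addition; on text columns SQLite converts them to 0 instead of concatenating

Fix: Replace + with || to concatenate text

Corrected query:
SELECT category || ': ' || name AS label FROM products

Result:
label              
-------------------
Electronics: Mouse 
Garden: Planter    
Furniture: Bookcase
Garden: Hose       
Garden: Planter    
Electronics: Mouse 
Electronics: Mouse 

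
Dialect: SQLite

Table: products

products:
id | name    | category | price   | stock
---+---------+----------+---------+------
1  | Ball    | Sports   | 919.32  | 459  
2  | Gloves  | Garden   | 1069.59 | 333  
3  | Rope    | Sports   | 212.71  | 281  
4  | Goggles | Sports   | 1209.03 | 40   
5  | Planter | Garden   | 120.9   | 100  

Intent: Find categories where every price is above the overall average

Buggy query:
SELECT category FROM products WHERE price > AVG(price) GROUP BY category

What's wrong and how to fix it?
Bug: AVG() is an aggregate; it can't sit directly in WHERE

Fix: Compute the overall average in a scalar subquery and compare each group's MIN against it in HAVING

Corrected query:
SELECT category FROM products GROUP BY category HAVING MIN(price) > (SELECT AVG(price) FROM products)

Result:
(no rows)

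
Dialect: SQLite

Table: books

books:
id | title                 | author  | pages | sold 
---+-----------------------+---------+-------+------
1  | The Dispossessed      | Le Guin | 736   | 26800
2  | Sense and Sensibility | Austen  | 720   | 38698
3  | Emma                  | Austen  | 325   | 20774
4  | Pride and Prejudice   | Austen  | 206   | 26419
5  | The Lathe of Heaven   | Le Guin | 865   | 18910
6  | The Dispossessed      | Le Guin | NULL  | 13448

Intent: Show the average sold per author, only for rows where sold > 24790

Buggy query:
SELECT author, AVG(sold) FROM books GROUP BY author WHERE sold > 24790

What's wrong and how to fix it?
Bug: WHERE cannot follow GROUP BY

Fix: Move the WHERE clause before GROUP BY

Corrected query:
SELECT author, AVG(sold) FROM books WHERE sold > 24790 GROUP BY author

Result:
author  | AVG(sold)
--------+----------
Austen  | 32558.5  
Le Guin | 26800    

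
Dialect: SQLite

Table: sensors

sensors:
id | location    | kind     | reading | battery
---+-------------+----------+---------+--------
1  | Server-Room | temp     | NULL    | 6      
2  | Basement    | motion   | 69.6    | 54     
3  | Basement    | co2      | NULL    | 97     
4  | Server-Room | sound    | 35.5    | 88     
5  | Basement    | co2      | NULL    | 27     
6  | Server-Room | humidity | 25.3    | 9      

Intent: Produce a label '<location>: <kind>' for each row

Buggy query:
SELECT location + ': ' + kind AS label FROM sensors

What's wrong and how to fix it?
Bug: SQLite uses || for string concatenation; + coerces text to numbers (yielding 0)

Fix: Replace + with || to concatenate text

Corrected query:
SELECT location || ': ' || kind AS label FROM sensors

Result:
label                
---------------------
Server-Room: temp    
Basement: motion     
Basement: co2        
Server-Room: sound   
Basement: co2        
Server-Room: humidity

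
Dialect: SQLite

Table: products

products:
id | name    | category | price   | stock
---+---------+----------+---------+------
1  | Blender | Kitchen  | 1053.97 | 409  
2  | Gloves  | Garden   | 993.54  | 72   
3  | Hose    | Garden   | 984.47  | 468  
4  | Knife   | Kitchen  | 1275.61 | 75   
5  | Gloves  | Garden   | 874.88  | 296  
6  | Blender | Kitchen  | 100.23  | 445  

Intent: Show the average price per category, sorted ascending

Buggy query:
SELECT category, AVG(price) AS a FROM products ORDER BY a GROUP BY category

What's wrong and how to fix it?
Bug: GROUP BY must precede ORDER BY

Fix: Move ORDER BY to the end, after GROUP BY

Corrected query:
SELECT category, AVG(price) AS a FROM products GROUP BY category ORDER BY a

Result:
category | a         
---------+-----------
Kitchen  | 809.936667
Garden   | 950.963333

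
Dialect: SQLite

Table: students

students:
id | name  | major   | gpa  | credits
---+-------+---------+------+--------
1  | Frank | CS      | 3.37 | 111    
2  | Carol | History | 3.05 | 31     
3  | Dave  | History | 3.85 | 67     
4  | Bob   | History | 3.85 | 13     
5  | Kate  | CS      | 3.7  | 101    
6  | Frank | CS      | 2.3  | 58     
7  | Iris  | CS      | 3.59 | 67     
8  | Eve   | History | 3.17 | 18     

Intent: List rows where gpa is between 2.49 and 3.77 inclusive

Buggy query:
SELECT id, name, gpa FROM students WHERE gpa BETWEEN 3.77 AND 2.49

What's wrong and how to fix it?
Bug: BETWEEN expects the lower bound first; with 3.77 AND 2.49 the range is empty

Fix: Swap the bounds so the smaller value comes first

Corrected query:
SELECT id, name, gpa FROM students WHERE gpa BETWEEN 2.49 AND 3.77

Result:
id | name  | gpa 
---+-------+-----
1  | Frank | 3.37
2  | Carol | 3.05
5  | Kate  | 3.7 
7  | Iris  | 3.59
8  | Eve   | 3.17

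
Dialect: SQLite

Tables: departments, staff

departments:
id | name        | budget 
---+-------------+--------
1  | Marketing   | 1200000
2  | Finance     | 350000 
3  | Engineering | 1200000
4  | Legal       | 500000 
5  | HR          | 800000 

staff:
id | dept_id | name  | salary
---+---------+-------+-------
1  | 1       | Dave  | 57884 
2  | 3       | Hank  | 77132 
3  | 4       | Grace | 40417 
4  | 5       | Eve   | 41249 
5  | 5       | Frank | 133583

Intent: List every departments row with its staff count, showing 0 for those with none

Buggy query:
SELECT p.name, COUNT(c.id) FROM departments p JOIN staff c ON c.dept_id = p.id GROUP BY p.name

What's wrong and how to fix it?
Bug: An inner join excludes parents with zero children

Fix: Use LEFT JOIN so parents without children still appear (COUNT(c.id) gives 0)

Corrected query:
SELECT p.name, COUNT(c.id) FROM departments p LEFT JOIN staff c ON c.dept_id = p.id GROUP BY p.name

Result:
name        | COUNT(c.id)
------------+------------
Engineering | 1          
Finance     | 0          
HR          | 2          
Legal       | 1          
Marketing   | 1          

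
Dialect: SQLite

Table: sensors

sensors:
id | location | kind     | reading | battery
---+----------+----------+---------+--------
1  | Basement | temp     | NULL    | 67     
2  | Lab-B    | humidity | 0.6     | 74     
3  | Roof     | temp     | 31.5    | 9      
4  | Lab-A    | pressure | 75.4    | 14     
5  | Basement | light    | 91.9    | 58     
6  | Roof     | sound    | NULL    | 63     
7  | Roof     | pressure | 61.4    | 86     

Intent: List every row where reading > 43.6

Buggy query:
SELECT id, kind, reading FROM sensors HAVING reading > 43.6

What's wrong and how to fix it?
Bug: HAVING filters the output of aggregation, but this query has no GROUP BY and no aggregate functions, so SQLite rejects it (HAVING clause on a non-aggregate query); the condition here is per row

Fix: Replace HAVING with WHERE since the condition applies to individual rows

Corrected query:
SELECT id, kind, reading FROM sensors WHERE reading > 43.6

Result:
id | kind     | reading
---+----------+--------
4  | pressure | 75.4   
5  | light    | 91.9   
7  | pressure | 61.4   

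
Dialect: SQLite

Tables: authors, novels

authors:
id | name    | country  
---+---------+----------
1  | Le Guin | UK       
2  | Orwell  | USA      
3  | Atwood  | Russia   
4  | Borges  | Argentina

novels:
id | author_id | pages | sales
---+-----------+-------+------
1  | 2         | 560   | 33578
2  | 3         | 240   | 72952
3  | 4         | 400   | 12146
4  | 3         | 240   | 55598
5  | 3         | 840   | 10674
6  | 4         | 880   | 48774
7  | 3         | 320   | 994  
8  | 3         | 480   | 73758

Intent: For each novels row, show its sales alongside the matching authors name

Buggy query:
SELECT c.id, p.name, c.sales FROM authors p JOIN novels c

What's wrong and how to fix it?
Bug: Missing join condition: each novels row is matched to all authors rows instead of just its own

Fix: Add ON c.author_id = p.id to the JOIN

Corrected query:
SELECT c.id, p.name, c.sales FROM authors p JOIN novels c ON c.author_id = p.id

Result:
id | name   | sales
---+--------+------
1  | Orwell | 33578
2  | Atwood | 72952
3  | Borges | 12146
4  | Atwood | 55598
5  | Atwood | 10674
6  | Borges | 48774
7  | Atwood | 994  
8  | Atwood | 73758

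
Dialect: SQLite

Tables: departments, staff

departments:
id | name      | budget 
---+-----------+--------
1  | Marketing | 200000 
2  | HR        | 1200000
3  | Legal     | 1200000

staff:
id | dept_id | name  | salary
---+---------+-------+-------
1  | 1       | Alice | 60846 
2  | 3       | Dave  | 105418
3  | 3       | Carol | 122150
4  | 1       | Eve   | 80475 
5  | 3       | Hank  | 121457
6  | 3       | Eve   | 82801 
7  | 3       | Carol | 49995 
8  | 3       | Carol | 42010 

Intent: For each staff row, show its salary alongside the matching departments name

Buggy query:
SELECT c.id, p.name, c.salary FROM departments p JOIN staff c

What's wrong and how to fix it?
Bug: Missing join condition: each staff row is matched to all departments rows instead of just its own

Fix: Specify the join condition linking the foreign key to the parent id

Corrected query:
SELECT c.id, p.name, c.salary FROM departments p JOIN staff c ON c.dept_id = p.id

Result:
id | name      | salary
---+-----------+-------
1  | Marketing | 60846 
2  | Legal     | 105418
3  | Legal     | 122150
4  | Marketing | 80475 
5  | Legal     | 121457
6  | Legal     | 82801 
7  | Legal     | 49995 
8  | Legal     | 42010 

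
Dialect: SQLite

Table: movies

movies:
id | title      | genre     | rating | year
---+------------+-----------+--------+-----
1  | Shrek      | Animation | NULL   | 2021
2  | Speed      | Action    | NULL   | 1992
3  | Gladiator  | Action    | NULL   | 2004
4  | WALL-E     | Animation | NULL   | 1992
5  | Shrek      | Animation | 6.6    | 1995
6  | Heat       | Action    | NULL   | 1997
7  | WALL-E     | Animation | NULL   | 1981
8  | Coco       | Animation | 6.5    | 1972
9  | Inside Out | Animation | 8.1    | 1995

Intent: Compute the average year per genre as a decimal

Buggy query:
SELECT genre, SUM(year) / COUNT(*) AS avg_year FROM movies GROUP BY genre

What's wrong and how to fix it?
Bug: Both operands are integers, so '/' performs integer division and truncates

Fix: Cast one side to REAL so the division keeps the fractional part

Corrected query:
SELECT genre, SUM(year) * 1.0 / COUNT(*) AS avg_year FROM movies GROUP BY genre

Result:
genre     | avg_year   
----------+------------
Action    | 1997.666667
Animation | 1992.666667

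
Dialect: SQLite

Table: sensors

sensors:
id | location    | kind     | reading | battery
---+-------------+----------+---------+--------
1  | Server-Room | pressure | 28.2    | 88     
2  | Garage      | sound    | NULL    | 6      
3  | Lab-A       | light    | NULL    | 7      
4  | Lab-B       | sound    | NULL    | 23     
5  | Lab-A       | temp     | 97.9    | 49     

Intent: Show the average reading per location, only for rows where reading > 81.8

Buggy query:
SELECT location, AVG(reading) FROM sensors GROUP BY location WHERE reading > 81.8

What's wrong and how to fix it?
Bug: Row-level WHERE must come before GROUP BY in the clause order

Fix: Place WHERE between FROM and GROUP BY

Corrected query:
SELECT location, AVG(reading) FROM sensors WHERE reading > 81.8 GROUP BY location

Result:
location | AVG(reading)
---------+-------------
Lab-A    | 97.9        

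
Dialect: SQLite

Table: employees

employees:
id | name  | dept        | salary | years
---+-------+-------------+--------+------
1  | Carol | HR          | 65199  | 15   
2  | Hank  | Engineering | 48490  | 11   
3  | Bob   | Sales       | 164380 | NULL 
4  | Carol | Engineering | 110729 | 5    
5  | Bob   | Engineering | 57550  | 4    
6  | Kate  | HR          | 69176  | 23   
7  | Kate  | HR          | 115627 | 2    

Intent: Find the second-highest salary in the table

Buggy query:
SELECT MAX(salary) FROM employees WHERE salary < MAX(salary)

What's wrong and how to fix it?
Bug: The inner MAX is an aggregate inside WHERE, which is not allowed

Fix: Put the inner MAX in a scalar subquery

Corrected query:
SELECT MAX(salary) FROM employees WHERE salary < (SELECT MAX(salary) FROM employees)

Result:
MAX(salary)
-----------
115627     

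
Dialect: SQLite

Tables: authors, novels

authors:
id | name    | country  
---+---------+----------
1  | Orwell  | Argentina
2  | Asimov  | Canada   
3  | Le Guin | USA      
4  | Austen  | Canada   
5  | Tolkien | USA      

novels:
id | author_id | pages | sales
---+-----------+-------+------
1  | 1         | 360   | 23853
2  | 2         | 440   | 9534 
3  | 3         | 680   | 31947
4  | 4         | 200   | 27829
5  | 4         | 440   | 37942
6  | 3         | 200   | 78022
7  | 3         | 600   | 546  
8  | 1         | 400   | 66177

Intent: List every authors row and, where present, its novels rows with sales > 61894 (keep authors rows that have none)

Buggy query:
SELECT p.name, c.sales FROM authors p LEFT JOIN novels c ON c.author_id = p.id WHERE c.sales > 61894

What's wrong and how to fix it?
Bug: Filtering c.sales in WHERE discards the NULL rows produced by LEFT JOIN, turning it into an inner join

Fix: Move the right-table condition into the ON clause so unmatched parents are kept

Corrected query:
SELECT p.name, c.sales FROM authors p LEFT JOIN novels c ON c.author_id = p.id AND c.sales > 61894

Result:
name    | sales
--------+------
Orwell  | 66177
Asimov  | NULL 
Le Guin | 78022
Austen  | NULL 
Tolkien | NULL 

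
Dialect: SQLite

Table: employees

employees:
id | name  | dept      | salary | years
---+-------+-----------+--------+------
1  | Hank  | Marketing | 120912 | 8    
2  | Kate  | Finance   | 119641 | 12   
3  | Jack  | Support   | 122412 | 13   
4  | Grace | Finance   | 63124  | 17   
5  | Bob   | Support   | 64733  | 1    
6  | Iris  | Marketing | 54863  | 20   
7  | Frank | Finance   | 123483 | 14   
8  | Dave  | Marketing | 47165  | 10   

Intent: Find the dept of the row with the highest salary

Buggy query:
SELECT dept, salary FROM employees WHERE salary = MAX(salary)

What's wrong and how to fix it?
Bug: MAX(salary) is an aggregate and cannot be used directly in WHERE

Fix: Wrap MAX in a scalar subquery so WHERE compares against a single value

Corrected query:
SELECT dept, salary FROM employees WHERE salary = (SELECT MAX(salary) FROM employees)

Result:
dept    | salary
--------+-------
Finance | 123483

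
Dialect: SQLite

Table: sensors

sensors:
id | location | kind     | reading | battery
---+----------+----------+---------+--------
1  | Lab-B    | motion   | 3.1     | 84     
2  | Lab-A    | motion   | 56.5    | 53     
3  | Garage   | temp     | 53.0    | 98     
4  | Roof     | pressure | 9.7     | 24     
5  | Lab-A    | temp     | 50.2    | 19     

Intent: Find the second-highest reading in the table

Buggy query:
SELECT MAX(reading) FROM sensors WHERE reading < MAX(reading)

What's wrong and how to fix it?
Bug: MAX(reading) on the right of the comparison is an aggregate-in-WHERE error

Fix: Compute the overall MAX in a subquery, then take MAX of rows below it

Corrected query:
SELECT MAX(reading) FROM sensors WHERE reading < (SELECT MAX(reading) FROM sensors)

Result:
MAX(reading)
------------
53          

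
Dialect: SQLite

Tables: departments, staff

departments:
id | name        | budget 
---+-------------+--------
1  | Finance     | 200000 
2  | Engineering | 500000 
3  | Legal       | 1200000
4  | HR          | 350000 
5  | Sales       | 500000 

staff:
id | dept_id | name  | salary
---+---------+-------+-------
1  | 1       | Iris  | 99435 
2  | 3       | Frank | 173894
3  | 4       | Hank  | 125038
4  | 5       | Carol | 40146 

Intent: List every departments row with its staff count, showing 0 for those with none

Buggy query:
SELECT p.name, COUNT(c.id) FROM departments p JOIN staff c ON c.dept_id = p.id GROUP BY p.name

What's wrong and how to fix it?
Bug: INNER JOIN drops departments rows that have no matching staff rows

Fix: Use LEFT JOIN so parents without children still appear (COUNT(c.id) gives 0)

Corrected query:
SELECT p.name, COUNT(c.id) FROM departments p LEFT JOIN staff c ON c.dept_id = p.id GROUP BY p.name

Result:
name        | COUNT(c.id)
------------+------------
Engineering | 0          
Finance     | 1          
HR          | 1          
Legal       | 1          
Sales       | 1          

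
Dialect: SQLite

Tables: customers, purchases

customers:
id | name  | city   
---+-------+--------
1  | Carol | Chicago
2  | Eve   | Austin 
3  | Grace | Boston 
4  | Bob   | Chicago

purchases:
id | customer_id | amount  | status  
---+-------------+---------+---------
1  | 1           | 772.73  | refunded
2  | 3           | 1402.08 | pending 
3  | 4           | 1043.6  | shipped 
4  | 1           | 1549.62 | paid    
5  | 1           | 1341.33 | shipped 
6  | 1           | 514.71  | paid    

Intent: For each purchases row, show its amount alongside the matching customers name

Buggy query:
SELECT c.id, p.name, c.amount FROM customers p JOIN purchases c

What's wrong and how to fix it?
Bug: JOIN with no ON clause produces a cartesian product; every purchases row pairs with every customers row

Fix: Specify the join condition linking the foreign key to the parent id

Corrected query:
SELECT c.id, p.name, c.amount FROM customers p JOIN purchases c ON c.customer_id = p.id

Result:
id | name  | amount 
---+-------+--------
1  | Carol | 772.73 
2  | Grace | 1402.08
3  | Bob   | 1043.6 
4  | Carol | 1549.62
5  | Carol | 1341.33
6  | Carol | 514.71 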